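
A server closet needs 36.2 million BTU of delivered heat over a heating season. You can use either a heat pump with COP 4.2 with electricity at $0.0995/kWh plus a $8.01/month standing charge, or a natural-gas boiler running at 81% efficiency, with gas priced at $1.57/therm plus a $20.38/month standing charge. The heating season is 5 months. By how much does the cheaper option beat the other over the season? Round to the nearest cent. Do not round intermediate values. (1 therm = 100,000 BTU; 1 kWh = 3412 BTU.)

$512.16

Heat load = 36.2 × 10⁶ BTU = 36,200,000 BTU
Gas: input = 36,200,000 / 0.810 = 44,691,358 BTU = 446.9 therm → 446.9 × $1.57 = $701.65; + 5 × $20.38 standing = $803.55
Heat pump: 36,200,000 BTU / 3412 = 10,610 kWh heat; / 4.2 = 2,526 kWh in → × $0.0995 = $251.35; + 5 × $8.01 standing = $291.40
Difference = |$803.55 − $291.40| = $512.16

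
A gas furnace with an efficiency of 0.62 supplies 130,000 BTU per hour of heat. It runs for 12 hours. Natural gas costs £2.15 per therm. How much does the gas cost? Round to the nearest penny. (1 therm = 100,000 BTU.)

£54.10

Heat delivered = 130,000 BTU/h × 12 h = 1,560,000 BTU
Gas input = 1,560,000 / 0.62 = 2,516,129 BTU
= 2,516,129 / 100,000 = 25.16 therm
Cost = 25.16 × £2.15/therm = £54.10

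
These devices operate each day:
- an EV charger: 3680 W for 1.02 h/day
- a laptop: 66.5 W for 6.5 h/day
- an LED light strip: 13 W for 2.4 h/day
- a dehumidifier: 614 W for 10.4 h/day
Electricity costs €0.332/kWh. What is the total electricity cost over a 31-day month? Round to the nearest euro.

EV charger: 3680 W × 1.02 h × 31 d = 116,362 Wh = 116.4 kWh
laptop: 66.5 W × 6.5 h × 31 d = 13,400 Wh = 13.4 kWh
LED light strip: 13 W × 2.4 h × 31 d = 967 Wh = 0.9672 kWh
dehumidifier: 614 W × 10.4 h × 31 d = 197,954 Wh = 198 kWh
Total energy = 116.4 + 13.4 + 0.9672 + 198 = 328.7 kWh
Cost = 328.7 kWh × €0.332 = €109.12 ≈ €109

€109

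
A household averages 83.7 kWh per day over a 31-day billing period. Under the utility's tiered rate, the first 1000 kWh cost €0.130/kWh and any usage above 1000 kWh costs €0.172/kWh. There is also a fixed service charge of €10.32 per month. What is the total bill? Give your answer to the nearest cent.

Usage = 83.7 kWh/day × 31 days = 2594.7 kWh
First 1000 kWh × €0.130 = €130.00
Remaining 1594.7 kWh × €0.172 = €274.29
Energy charge = €404.29; + service €10.32 = €414.61

€414.61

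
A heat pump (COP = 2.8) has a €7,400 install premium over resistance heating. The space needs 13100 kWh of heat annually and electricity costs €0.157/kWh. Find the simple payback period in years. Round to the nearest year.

Resistance: 13100 kWh × €0.157 = €2,056.70/yr
Heat pump: 13100 / 2.8 = 4679 kWh in → × €0.157 = €734.54/yr
Annual savings = €1,322.16
Payback = €7,400 / €1,322.16 = 5.6 years

6 years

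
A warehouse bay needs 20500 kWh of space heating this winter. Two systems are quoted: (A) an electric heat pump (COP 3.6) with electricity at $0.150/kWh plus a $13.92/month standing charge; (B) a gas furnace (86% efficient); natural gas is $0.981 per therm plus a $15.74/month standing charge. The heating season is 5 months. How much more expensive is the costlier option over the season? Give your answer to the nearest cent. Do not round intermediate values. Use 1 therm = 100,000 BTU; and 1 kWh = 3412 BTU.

Heat load = 20500 kWh × 3412 = 69,946,000 BTU
Gas: input = 69,946,000 / 0.86 = 81,332,558 BTU = 813.3 therm → 813.3 × $0.981 = $797.87; + 5 × $15.74 standing = $876.57
Heat pump: 69,946,000 BTU / 3412 = 20,500 kWh heat; / 3.6 = 5,694 kWh in → × $0.150 = $854.17; + 5 × $13.92 standing = $923.77
Difference = |$876.57 − $923.77| = $47.19

$47.19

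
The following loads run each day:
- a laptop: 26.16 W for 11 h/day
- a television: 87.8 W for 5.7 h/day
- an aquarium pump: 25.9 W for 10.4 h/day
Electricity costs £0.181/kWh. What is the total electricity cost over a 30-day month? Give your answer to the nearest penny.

£5.74

laptop: 26.16 W × 11 h × 30 d = 8,633 Wh = 8.633 kWh
television: 87.8 W × 5.7 h × 30 d = 15,014 Wh = 15.01 kWh
aquarium pump: 25.9 W × 10.4 h × 30 d = 8,081 Wh = 8.081 kWh
Total energy = 8.633 + 15.01 + 8.081 = 31.73 kWh
Cost = 31.73 kWh × £0.181 = £5.74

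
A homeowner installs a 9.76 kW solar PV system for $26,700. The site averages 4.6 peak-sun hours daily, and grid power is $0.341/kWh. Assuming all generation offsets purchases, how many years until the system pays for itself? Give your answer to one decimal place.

4.8 years

Daily generation = 9.76 kW × 4.6 h = 44.9 kWh
Annual generation = 44.9 × 365 = 16387 kWh
Annual savings = 16387 × $0.341 = $5,587.98
Payback = $26,700 / $5,587.98 = 4.78 years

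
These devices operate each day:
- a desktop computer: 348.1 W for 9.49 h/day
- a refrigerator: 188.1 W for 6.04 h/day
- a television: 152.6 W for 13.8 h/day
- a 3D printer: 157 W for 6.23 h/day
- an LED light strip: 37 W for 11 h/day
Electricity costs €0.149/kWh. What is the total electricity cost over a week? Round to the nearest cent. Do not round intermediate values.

desktop computer: 348.1 W × 9.49 h × 7 d = 23,124 Wh = 23.12 kWh
refrigerator: 188.1 W × 6.04 h × 7 d = 7,953 Wh = 7.953 kWh
television: 152.6 W × 13.8 h × 7 d = 14,741 Wh = 14.74 kWh
3D printer: 157 W × 6.23 h × 7 d = 6,847 Wh = 6.847 kWh
LED light strip: 37 W × 11 h × 7 d = 2,849 Wh = 2.849 kWh
Total energy = 23.12 + 7.953 + 14.74 + 6.847 + 2.849 = 55.51 kWh
Cost = 55.51 kWh × €0.149 = €8.27

€8.27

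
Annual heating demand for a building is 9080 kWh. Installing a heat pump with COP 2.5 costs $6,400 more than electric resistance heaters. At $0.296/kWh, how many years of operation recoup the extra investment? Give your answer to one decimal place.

Resistance: 9080 kWh × $0.296 = $2,687.68/yr
Heat pump: 9080 / 2.5 = 3632 kWh in → × $0.296 = $1,075.07/yr
Annual savings = $1,612.61
Payback = $6,400 / $1,612.61 = 3.97 years

4.0 years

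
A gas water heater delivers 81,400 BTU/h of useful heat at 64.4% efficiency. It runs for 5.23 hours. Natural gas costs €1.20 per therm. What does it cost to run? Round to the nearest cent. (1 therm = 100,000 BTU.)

Heat delivered = 81,400 BTU/h × 5.23 h = 425,722 BTU
Gas input = 425,722 / 0.644 = 661,059 BTU
= 661,059 / 100,000 = 6.611 therm
Cost = 6.611 × €1.20/therm = €7.93

€7.93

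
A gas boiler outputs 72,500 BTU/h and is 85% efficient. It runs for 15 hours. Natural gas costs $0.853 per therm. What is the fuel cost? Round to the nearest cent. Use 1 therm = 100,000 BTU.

$10.91

Heat delivered = 72,500 BTU/h × 15 h = 1,087,500 BTU
Gas input = 1,087,500 / 0.85 = 1,279,412 BTU
= 1,279,412 / 100,000 = 12.79 therm
Cost = 12.79 × $0.853/therm = $10.91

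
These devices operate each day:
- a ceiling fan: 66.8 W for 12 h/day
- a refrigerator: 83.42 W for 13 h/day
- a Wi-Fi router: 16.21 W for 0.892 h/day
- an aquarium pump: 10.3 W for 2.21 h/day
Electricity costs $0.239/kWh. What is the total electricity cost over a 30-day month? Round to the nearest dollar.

ceiling fan: 66.8 W × 12 h × 30 d = 24,048 Wh = 24.05 kWh
refrigerator: 83.42 W × 13 h × 30 d = 32,534 Wh = 32.53 kWh
Wi-Fi router: 16.21 W × 0.892 h × 30 d = 434 Wh = 0.4338 kWh
aquarium pump: 10.3 W × 2.21 h × 30 d = 683 Wh = 0.6829 kWh
Total energy = 24.05 + 32.53 + 0.4338 + 0.6829 = 57.7 kWh
Cost = 57.7 kWh × $0.239 = $13.79 ≈ $14

$14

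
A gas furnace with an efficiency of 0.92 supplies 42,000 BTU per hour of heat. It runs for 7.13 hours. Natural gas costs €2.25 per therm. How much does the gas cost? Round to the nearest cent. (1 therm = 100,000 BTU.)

€7.32

Heat delivered = 42,000 BTU/h × 7.13 h = 299,460 BTU
Gas input = 299,460 / 0.92 = 325,500 BTU
= 325,500 / 100,000 = 3.255 therm
Cost = 3.255 × €2.25/therm = €7.32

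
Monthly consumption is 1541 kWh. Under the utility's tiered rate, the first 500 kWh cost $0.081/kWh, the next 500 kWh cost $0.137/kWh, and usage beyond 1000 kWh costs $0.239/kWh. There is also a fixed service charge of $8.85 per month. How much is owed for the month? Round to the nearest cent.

$247.15

First 500 kWh × $0.081 = $40.50
Next 500 kWh × $0.137 = $68.50
Remaining 541 kWh × $0.239 = $129.30
Energy charge = $238.30; + service $8.85 = $247.15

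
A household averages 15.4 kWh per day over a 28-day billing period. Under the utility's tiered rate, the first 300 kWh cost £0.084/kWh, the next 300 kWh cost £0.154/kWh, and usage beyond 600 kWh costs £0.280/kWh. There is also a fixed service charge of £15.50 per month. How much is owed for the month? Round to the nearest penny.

£60.90

Usage = 15.4 kWh/day × 28 days = 431.2 kWh
First 300 kWh × £0.084 = £25.20
Next 131.2 kWh × £0.154 = £20.20
Remaining tier: 0 kWh (not reached)
Energy charge = £45.40; + service £15.50 = £60.90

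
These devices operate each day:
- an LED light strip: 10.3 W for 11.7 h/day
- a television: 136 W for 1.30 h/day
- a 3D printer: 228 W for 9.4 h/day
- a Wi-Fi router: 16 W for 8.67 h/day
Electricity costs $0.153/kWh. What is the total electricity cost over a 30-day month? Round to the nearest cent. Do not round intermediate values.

LED light strip: 10.3 W × 11.7 h × 30 d = 3,615 Wh = 3.615 kWh
television: 136 W × 1.30 h × 30 d = 5,304 Wh = 5.304 kWh
3D printer: 228 W × 9.4 h × 30 d = 64,296 Wh = 64.3 kWh
Wi-Fi router: 16 W × 8.67 h × 30 d = 4,162 Wh = 4.162 kWh
Total energy = 3.615 + 5.304 + 64.3 + 4.162 = 77.38 kWh
Cost = 77.38 kWh × $0.153 = $11.84

$11.84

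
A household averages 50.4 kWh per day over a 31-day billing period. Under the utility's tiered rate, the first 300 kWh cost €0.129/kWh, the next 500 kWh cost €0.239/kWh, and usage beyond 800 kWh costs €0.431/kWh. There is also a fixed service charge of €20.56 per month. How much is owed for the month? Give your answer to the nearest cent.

Usage = 50.4 kWh/day × 31 days = 1562.4 kWh
First 300 kWh × €0.129 = €38.70
Next 500 kWh × €0.239 = €119.50
Remaining 762.4 kWh × €0.431 = €328.59
Energy charge = €486.79; + service €20.56 = €507.35

€507.35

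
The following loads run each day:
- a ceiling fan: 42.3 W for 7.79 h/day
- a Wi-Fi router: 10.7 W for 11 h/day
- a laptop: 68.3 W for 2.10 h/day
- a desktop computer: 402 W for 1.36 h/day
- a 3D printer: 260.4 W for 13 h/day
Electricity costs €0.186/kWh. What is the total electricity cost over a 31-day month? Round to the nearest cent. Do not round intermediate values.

€26.08

ceiling fan: 42.3 W × 7.79 h × 31 d = 10,215 Wh = 10.22 kWh
Wi-Fi router: 10.7 W × 11 h × 31 d = 3,649 Wh = 3.649 kWh
laptop: 68.3 W × 2.10 h × 31 d = 4,446 Wh = 4.446 kWh
desktop computer: 402 W × 1.36 h × 31 d = 16,948 Wh = 16.95 kWh
3D printer: 260.4 W × 13 h × 31 d = 104,941 Wh = 104.9 kWh
Total energy = 10.22 + 3.649 + 4.446 + 16.95 + 104.9 = 140.2 kWh
Cost = 140.2 kWh × €0.186 = €26.08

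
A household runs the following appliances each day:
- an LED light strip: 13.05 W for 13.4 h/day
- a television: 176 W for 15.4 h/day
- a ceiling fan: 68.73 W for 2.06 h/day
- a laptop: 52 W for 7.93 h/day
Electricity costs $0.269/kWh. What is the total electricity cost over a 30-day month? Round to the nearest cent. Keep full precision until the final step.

$27.75

LED light strip: 13.05 W × 13.4 h × 30 d = 5,246 Wh = 5.246 kWh
television: 176 W × 15.4 h × 30 d = 81,312 Wh = 81.31 kWh
ceiling fan: 68.73 W × 2.06 h × 30 d = 4,248 Wh = 4.248 kWh
laptop: 52 W × 7.93 h × 30 d = 12,371 Wh = 12.37 kWh
Total energy = 5.246 + 81.31 + 4.248 + 12.37 = 103.2 kWh
Cost = 103.2 kWh × $0.269 = $27.75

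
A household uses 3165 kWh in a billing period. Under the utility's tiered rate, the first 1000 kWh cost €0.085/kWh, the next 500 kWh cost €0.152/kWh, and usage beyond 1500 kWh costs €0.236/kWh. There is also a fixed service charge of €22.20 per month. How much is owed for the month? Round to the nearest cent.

First 1000 kWh × €0.085 = €85.00
Next 500 kWh × €0.152 = €76.00
Remaining 1665 kWh × €0.236 = €392.94
Energy charge = €553.94; + service €22.20 = €576.14

€576.14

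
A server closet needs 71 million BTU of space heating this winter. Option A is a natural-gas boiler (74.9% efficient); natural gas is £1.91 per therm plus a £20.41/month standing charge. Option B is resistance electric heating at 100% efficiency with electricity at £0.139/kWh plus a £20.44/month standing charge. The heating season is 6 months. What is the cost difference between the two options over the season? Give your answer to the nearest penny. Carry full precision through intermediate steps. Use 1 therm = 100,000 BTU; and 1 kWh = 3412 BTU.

£1082.07

Heat load = 71 × 10⁶ BTU = 71,000,000 BTU
Gas: input = 71,000,000 / 0.749 = 94,793,057 BTU = 947.9 therm → 947.9 × £1.91 = £1,810.55; + 6 × £20.41 standing = £1,933.01
Electric: 71,000,000 BTU / 3412 = 20,810 kWh → × £0.139 = £2,892.44; + 6 × £20.44 standing = £3,015.08
Difference = |£1,933.01 − £3,015.08| = £1,082.07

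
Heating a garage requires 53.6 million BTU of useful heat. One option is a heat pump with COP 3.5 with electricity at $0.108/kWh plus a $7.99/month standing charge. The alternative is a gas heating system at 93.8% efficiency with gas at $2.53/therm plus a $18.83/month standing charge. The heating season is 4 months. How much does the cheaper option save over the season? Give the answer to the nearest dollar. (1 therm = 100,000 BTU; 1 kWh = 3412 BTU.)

Heat load = 53.6 × 10⁶ BTU = 53,600,000 BTU
Gas: input = 53,600,000 / 0.938 = 57,142,857 BTU = 571.4 therm → 571.4 × $2.53 = $1,445.71; + 4 × $18.83 standing = $1,521.03
Heat pump: 53,600,000 BTU / 3412 = 15,710 kWh heat; / 3.5 = 4,488 kWh in → × $0.108 = $484.74; + 4 × $7.99 standing = $516.70
Difference = |$1,521.03 − $516.70| = $1,004.33 ≈ $1004

$1004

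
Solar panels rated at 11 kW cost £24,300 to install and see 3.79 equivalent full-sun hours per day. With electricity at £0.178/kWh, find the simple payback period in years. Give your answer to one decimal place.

Daily generation = 11 kW × 3.79 h = 41.69 kWh
Annual generation = 41.69 × 365 = 15217 kWh
Annual savings = 15217 × £0.178 = £2,708.60
Payback = £24,300 / £2,708.60 = 8.97 years

9.0 years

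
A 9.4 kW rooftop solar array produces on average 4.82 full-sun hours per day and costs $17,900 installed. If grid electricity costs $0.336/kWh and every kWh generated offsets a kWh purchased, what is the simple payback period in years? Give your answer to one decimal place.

3.2 years

Daily generation = 9.4 kW × 4.82 h = 45.31 kWh
Annual generation = 45.31 × 365 = 16537 kWh
Annual savings = 16537 × $0.336 = $5,556.57
Payback = $17,900 / $5,556.57 = 3.22 years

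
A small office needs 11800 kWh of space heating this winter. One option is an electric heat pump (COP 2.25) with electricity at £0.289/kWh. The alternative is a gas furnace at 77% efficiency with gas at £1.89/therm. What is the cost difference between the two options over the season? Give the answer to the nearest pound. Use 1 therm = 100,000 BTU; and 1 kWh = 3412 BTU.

Heat load = 11800 kWh × 3412 = 40,261,600 BTU
Gas: input = 40,261,600 / 0.77 = 52,287,792 BTU = 522.9 therm → 522.9 × £1.89 = £988.24
Heat pump: 40,261,600 BTU / 3412 = 11,800 kWh heat; / 2.25 = 5,244 kWh in → × £0.289 = £1,515.64
Difference = |£988.24 − £1,515.64| = £527.41 ≈ £527

£527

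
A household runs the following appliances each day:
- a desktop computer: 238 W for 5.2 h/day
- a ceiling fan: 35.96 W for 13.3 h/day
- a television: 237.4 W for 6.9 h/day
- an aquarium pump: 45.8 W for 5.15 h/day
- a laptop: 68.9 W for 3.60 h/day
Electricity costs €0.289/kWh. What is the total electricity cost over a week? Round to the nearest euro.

€8

desktop computer: 238 W × 5.2 h × 7 d = 8,663 Wh = 8.663 kWh
ceiling fan: 35.96 W × 13.3 h × 7 d = 3,348 Wh = 3.348 kWh
television: 237.4 W × 6.9 h × 7 d = 11,466 Wh = 11.47 kWh
aquarium pump: 45.8 W × 5.15 h × 7 d = 1,651 Wh = 1.651 kWh
laptop: 68.9 W × 3.60 h × 7 d = 1,736 Wh = 1.736 kWh
Total energy = 8.663 + 3.348 + 11.47 + 1.651 + 1.736 = 26.86 kWh
Cost = 26.86 kWh × €0.289 = €7.76 ≈ €8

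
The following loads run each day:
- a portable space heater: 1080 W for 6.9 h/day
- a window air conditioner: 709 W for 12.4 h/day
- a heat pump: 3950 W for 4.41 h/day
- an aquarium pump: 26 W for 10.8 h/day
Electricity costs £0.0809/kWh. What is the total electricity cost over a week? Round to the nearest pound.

£19

portable space heater: 1080 W × 6.9 h × 7 d = 52,164 Wh = 52.16 kWh
window air conditioner: 709 W × 12.4 h × 7 d = 61,541 Wh = 61.54 kWh
heat pump: 3950 W × 4.41 h × 7 d = 121,936 Wh = 121.9 kWh
aquarium pump: 26 W × 10.8 h × 7 d = 1,966 Wh = 1.966 kWh
Total energy = 52.16 + 61.54 + 121.9 + 1.966 = 237.6 kWh
Cost = 237.6 kWh × £0.0809 = £19.22 ≈ £19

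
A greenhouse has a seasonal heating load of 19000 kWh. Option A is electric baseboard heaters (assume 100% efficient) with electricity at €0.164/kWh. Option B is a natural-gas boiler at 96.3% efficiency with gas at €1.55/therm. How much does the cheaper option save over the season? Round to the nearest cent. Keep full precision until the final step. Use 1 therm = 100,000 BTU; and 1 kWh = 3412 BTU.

€2072.56

Heat load = 19000 kWh × 3412 = 64,828,000 BTU
Gas: input = 64,828,000 / 0.963 = 67,318,795 BTU = 673.2 therm → 673.2 × €1.55 = €1,043.44
Electric: 64,828,000 BTU / 3412 = 19,000 kWh → × €0.164 = €3,116.00
Difference = |€1,043.44 − €3,116.00| = €2,072.56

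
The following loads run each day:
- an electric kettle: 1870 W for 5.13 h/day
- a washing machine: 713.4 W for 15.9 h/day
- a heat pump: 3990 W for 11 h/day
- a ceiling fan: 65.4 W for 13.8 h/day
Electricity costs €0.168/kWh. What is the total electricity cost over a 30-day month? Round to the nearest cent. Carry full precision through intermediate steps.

electric kettle: 1870 W × 5.13 h × 30 d = 287,793 Wh = 287.8 kWh
washing machine: 713.4 W × 15.9 h × 30 d = 340,292 Wh = 340.3 kWh
heat pump: 3990 W × 11 h × 30 d = 1,316,700 Wh = 1,317 kWh
ceiling fan: 65.4 W × 13.8 h × 30 d = 27,076 Wh = 27.08 kWh
Total energy = 287.8 + 340.3 + 1,317 + 27.08 = 1,972 kWh
Cost = 1,972 kWh × €0.168 = €331.27

€331.27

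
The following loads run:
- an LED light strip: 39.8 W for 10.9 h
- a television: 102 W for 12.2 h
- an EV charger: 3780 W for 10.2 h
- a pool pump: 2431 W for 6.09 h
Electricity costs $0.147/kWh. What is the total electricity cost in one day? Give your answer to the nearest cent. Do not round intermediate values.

LED light strip: 39.8 W × 10.9 h = 434 Wh = 0.4338 kWh
television: 102 W × 12.2 h = 1,244 Wh = 1.244 kWh
EV charger: 3780 W × 10.2 h = 38,556 Wh = 38.56 kWh
pool pump: 2431 W × 6.09 h = 14,805 Wh = 14.8 kWh
Total energy = 0.4338 + 1.244 + 38.56 + 14.8 = 55.04 kWh
Cost = 55.04 kWh × $0.147 = $8.09

$8.09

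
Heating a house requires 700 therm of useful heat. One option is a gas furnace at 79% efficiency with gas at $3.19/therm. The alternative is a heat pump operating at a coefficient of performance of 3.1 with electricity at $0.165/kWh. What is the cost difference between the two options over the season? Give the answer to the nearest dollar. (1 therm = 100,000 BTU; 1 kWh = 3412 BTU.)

$1735

Heat load = 700 therm × 100,000 = 70,000,000 BTU
Gas: input = 70,000,000 / 0.79 = 88,607,595 BTU = 886.1 therm → 886.1 × $3.19 = $2,826.58
Heat pump: 70,000,000 BTU / 3412 = 20,520 kWh heat; / 3.1 = 6,618 kWh in → × $0.165 = $1,091.97
Difference = |$2,826.58 − $1,091.97| = $1,734.61 ≈ $1735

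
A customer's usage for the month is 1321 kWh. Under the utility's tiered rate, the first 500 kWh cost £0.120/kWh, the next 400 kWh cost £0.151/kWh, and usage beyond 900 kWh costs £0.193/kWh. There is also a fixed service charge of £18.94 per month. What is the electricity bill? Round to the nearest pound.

First 500 kWh × £0.120 = £60.00
Next 400 kWh × £0.151 = £60.40
Remaining 421 kWh × £0.193 = £81.25
Energy charge = £201.65; + service £18.94 = £220.59 ≈ £221

£221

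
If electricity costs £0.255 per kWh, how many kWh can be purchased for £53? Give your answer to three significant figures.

£53 / £0.255 per kWh = 207.8 kWh

208 kWh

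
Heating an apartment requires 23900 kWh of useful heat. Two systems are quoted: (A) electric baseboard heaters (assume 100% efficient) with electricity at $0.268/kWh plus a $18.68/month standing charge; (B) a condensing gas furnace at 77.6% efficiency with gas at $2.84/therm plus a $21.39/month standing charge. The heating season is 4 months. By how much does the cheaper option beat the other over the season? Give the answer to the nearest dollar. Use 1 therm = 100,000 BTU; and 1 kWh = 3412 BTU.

Heat load = 23900 kWh × 3412 = 81,546,800 BTU
Gas: input = 81,546,800 / 0.776 = 105,086,082 BTU = 1,051 therm → 1,051 × $2.84 = $2,984.44; + 4 × $21.39 standing = $3,070.00
Electric: 81,546,800 BTU / 3412 = 23,900 kWh → × $0.268 = $6,405.20; + 4 × $18.68 standing = $6,479.92
Difference = |$3,070.00 − $6,479.92| = $3,409.92 ≈ $3410

$3410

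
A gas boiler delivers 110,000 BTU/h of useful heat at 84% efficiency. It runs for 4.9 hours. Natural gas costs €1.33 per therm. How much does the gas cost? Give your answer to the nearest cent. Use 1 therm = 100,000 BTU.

€8.53

Heat delivered = 110,000 BTU/h × 4.9 h = 539,000 BTU
Gas input = 539,000 / 0.84 = 641,667 BTU
= 641,667 / 100,000 = 6.417 therm
Cost = 6.417 × €1.33/therm = €8.53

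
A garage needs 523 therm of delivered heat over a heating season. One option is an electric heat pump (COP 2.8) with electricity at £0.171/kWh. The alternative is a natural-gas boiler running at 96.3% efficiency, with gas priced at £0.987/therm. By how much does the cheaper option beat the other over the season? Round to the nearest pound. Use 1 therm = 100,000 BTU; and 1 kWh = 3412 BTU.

£400

Heat load = 523 therm × 100,000 = 52,300,000 BTU
Gas: input = 52,300,000 / 0.963 = 54,309,450 BTU = 543.1 therm → 543.1 × £0.987 = £536.03
Heat pump: 52,300,000 BTU / 3412 = 15,330 kWh heat; / 2.8 = 5,474 kWh in → × £0.171 = £936.12
Difference = |£536.03 − £936.12| = £400.08 ≈ £400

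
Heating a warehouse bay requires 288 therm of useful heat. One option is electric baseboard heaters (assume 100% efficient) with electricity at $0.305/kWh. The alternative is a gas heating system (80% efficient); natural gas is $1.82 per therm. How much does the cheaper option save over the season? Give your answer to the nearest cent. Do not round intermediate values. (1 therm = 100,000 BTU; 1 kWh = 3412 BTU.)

$1919.24

Heat load = 288 therm × 100,000 = 28,800,000 BTU
Gas: input = 28,800,000 / 0.80 = 36,000,000 BTU = 360 therm → 360 × $1.82 = $655.20
Electric: 28,800,000 BTU / 3412 = 8,441 kWh → × $0.305 = $2,574.44
Difference = |$655.20 − $2,574.44| = $1,919.24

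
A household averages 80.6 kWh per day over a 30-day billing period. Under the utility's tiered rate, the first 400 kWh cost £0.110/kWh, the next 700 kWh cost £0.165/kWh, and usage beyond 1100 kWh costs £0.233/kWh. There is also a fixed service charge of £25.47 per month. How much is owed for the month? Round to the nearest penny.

Usage = 80.6 kWh/day × 30 days = 2418 kWh
First 400 kWh × £0.110 = £44.00
Next 700 kWh × £0.165 = £115.50
Remaining 1318 kWh × £0.233 = £307.09
Energy charge = £466.59; + service £25.47 = £492.06

£492.06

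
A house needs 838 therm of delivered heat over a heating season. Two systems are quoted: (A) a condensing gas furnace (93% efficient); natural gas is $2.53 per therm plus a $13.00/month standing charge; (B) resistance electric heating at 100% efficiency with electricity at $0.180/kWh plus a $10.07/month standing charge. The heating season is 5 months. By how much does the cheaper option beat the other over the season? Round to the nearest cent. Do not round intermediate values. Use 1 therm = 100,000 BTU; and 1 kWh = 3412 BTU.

Heat load = 838 therm × 100,000 = 83,800,000 BTU
Gas: input = 83,800,000 / 0.93 = 90,107,527 BTU = 901.1 therm → 901.1 × $2.53 = $2,279.72; + 5 × $13.00 standing = $2,344.72
Electric: 83,800,000 BTU / 3412 = 24,560 kWh → × $0.180 = $4,420.87; + 5 × $10.07 standing = $4,471.22
Difference = |$2,344.72 − $4,471.22| = $2,126.50

$2126.50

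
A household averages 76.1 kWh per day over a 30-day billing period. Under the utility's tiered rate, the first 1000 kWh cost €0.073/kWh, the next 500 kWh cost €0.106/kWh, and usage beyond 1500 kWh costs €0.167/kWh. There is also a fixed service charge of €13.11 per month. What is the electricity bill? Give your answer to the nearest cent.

€269.87

Usage = 76.1 kWh/day × 30 days = 2283 kWh
First 1000 kWh × €0.073 = €73.00
Next 500 kWh × €0.106 = €53.00
Remaining 783 kWh × €0.167 = €130.76
Energy charge = €256.76; + service €13.11 = €269.87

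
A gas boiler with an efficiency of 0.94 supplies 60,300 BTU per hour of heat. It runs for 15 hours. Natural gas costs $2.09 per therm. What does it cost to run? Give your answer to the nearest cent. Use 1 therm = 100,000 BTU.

$20.11

Heat delivered = 60,300 BTU/h × 15 h = 904,500 BTU
Gas input = 904,500 / 0.94 = 962,234 BTU
= 962,234 / 100,000 = 9.622 therm
Cost = 9.622 × $2.09/therm = $20.11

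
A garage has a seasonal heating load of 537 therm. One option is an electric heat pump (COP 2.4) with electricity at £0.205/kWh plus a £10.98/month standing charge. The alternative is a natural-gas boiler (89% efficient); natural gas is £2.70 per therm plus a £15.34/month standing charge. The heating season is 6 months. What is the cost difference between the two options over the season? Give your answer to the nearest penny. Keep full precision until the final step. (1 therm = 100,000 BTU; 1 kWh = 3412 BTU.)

£310.92

Heat load = 537 therm × 100,000 = 53,700,000 BTU
Gas: input = 53,700,000 / 0.89 = 60,337,079 BTU = 603.4 therm → 603.4 × £2.70 = £1,629.10; + 6 × £15.34 standing = £1,721.14
Heat pump: 53,700,000 BTU / 3412 = 15,740 kWh heat; / 2.4 = 6,558 kWh in → × £0.205 = £1,344.34; + 6 × £10.98 standing = £1,410.22
Difference = |£1,721.14 − £1,410.22| = £310.92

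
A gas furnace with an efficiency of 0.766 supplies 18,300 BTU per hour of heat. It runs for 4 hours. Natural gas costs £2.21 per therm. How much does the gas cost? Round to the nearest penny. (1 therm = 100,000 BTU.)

£2.11

Heat delivered = 18,300 BTU/h × 4 h = 73,200 BTU
Gas input = 73,200 / 0.766 = 95,561 BTU
= 95,561 / 100,000 = 0.9556 therm
Cost = 0.9556 × £2.21/therm = £2.11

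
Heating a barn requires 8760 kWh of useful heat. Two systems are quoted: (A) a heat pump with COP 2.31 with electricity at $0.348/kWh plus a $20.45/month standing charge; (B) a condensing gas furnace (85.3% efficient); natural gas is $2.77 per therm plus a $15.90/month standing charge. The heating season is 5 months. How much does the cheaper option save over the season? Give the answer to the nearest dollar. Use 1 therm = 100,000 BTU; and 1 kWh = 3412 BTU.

$372

Heat load = 8760 kWh × 3412 = 29,889,120 BTU
Gas: input = 29,889,120 / 0.853 = 35,040,000 BTU = 350.4 therm → 350.4 × $2.77 = $970.61; + 5 × $15.90 standing = $1,050.11
Heat pump: 29,889,120 BTU / 3412 = 8,760 kWh heat; / 2.31 = 3,792 kWh in → × $0.348 = $1,319.69; + 5 × $20.45 standing = $1,421.94
Difference = |$1,050.11 − $1,421.94| = $371.83 ≈ $372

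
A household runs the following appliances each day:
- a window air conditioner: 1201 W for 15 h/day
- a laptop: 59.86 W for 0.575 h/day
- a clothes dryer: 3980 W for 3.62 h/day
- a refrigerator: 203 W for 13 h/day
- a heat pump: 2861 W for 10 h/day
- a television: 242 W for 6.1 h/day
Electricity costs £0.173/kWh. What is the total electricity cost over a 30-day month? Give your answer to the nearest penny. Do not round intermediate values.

£338.30

window air conditioner: 1201 W × 15 h × 30 d = 540,450 Wh = 540.5 kWh
laptop: 59.86 W × 0.575 h × 30 d = 1,033 Wh = 1.033 kWh
clothes dryer: 3980 W × 3.62 h × 30 d = 432,228 Wh = 432.2 kWh
refrigerator: 203 W × 13 h × 30 d = 79,170 Wh = 79.17 kWh
heat pump: 2861 W × 10 h × 30 d = 858,300 Wh = 858.3 kWh
television: 242 W × 6.1 h × 30 d = 44,286 Wh = 44.29 kWh
Total energy = 540.5 + 1.033 + 432.2 + 79.17 + 858.3 + 44.29 = 1,955 kWh
Cost = 1,955 kWh × £0.173 = £338.30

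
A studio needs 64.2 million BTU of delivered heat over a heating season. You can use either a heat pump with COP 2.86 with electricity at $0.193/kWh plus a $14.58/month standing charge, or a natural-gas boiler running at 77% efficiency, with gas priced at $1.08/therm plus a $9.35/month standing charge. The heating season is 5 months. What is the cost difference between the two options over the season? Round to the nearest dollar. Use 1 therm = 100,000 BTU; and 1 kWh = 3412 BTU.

Heat load = 64.2 × 10⁶ BTU = 64,200,000 BTU
Gas: input = 64,200,000 / 0.770 = 83,376,623 BTU = 833.8 therm → 833.8 × $1.08 = $900.47; + 5 × $9.35 standing = $947.22
Heat pump: 64,200,000 BTU / 3412 = 18,820 kWh heat; / 2.86 = 6,579 kWh in → × $0.193 = $1,269.75; + 5 × $14.58 standing = $1,342.65
Difference = |$947.22 − $1,342.65| = $395.43 ≈ $395

$395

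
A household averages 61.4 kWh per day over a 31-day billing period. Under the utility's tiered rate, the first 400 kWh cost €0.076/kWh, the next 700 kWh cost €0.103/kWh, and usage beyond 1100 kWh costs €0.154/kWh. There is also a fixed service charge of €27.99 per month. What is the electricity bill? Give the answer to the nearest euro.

Usage = 61.4 kWh/day × 31 days = 1903.4 kWh
First 400 kWh × €0.076 = €30.40
Next 700 kWh × €0.103 = €72.10
Remaining 803.4 kWh × €0.154 = €123.72
Energy charge = €226.22; + service €27.99 = €254.21 ≈ €254

€254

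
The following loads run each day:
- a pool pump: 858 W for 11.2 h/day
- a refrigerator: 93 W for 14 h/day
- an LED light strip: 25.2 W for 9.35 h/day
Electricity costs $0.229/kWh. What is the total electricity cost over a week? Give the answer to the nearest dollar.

$18

pool pump: 858 W × 11.2 h × 7 d = 67,267 Wh = 67.27 kWh
refrigerator: 93 W × 14 h × 7 d = 9,114 Wh = 9.114 kWh
LED light strip: 25.2 W × 9.35 h × 7 d = 1,649 Wh = 1.649 kWh
Total energy = 67.27 + 9.114 + 1.649 = 78.03 kWh
Cost = 78.03 kWh × $0.229 = $17.87 ≈ $18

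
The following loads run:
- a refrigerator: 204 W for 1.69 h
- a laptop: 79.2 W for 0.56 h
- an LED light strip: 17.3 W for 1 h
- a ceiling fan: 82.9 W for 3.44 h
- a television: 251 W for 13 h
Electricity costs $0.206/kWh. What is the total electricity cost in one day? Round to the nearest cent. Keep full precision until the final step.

refrigerator: 204 W × 1.69 h = 345 Wh = 0.3448 kWh
laptop: 79.2 W × 0.56 h = 44 Wh = 0.04435 kWh
LED light strip: 17.3 W × 1 h = 17 Wh = 0.0173 kWh
ceiling fan: 82.9 W × 3.44 h = 285 Wh = 0.2852 kWh
television: 251 W × 13 h = 3,263 Wh = 3.263 kWh
Total energy = 0.3448 + 0.04435 + 0.0173 + 0.2852 + 3.263 = 3.955 kWh
Cost = 3.955 kWh × $0.206 = $0.81

$0.81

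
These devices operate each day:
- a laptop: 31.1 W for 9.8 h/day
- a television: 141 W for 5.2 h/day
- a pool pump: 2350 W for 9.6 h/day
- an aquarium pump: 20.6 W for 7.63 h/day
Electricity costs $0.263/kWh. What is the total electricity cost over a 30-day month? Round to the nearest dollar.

laptop: 31.1 W × 9.8 h × 30 d = 9,143 Wh = 9.143 kWh
television: 141 W × 5.2 h × 30 d = 21,996 Wh = 22 kWh
pool pump: 2350 W × 9.6 h × 30 d = 676,800 Wh = 676.8 kWh
aquarium pump: 20.6 W × 7.63 h × 30 d = 4,715 Wh = 4.715 kWh
Total energy = 9.143 + 22 + 676.8 + 4.715 = 712.7 kWh
Cost = 712.7 kWh × $0.263 = $187.43 ≈ $187

$187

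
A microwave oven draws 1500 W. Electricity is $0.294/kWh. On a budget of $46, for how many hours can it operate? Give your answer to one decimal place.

Energy budget = $46 / $0.294 per kWh = 156.5 kWh = 156,463 Wh
Runtime = 156,463 Wh / 1500 W = 104.3 h

104.3 h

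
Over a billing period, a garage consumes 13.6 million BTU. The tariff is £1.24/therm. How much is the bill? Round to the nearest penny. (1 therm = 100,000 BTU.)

13.6 million BTU × (10 therm/million BTU) = 136 therm
Cost = 136 therm × £1.24/therm = £168.64

£168.64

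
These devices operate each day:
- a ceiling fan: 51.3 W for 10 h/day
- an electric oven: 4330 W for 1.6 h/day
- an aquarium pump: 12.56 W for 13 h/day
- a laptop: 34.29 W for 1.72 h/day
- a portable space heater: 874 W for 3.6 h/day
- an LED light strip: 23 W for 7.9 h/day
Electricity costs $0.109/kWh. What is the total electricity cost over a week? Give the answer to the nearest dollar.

$8

ceiling fan: 51.3 W × 10 h × 7 d = 3,591 Wh = 3.591 kWh
electric oven: 4330 W × 1.6 h × 7 d = 48,496 Wh = 48.5 kWh
aquarium pump: 12.56 W × 13 h × 7 d = 1,143 Wh = 1.143 kWh
laptop: 34.29 W × 1.72 h × 7 d = 413 Wh = 0.4129 kWh
portable space heater: 874 W × 3.6 h × 7 d = 22,025 Wh = 22.02 kWh
LED light strip: 23 W × 7.9 h × 7 d = 1,272 Wh = 1.272 kWh
Total energy = 3.591 + 48.5 + 1.143 + 0.4129 + 22.02 + 1.272 = 76.94 kWh
Cost = 76.94 kWh × $0.109 = $8.39 ≈ $8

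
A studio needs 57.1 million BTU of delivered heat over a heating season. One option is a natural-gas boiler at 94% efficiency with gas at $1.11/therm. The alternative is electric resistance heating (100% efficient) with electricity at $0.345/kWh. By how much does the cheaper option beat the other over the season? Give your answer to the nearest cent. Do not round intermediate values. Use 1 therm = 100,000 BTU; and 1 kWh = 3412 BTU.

$5099.33

Heat load = 57.1 × 10⁶ BTU = 57,100,000 BTU
Gas: input = 57,100,000 / 0.94 = 60,744,681 BTU = 607.4 therm → 607.4 × $1.11 = $674.27
Electric: 57,100,000 BTU / 3412 = 16,740 kWh → × $0.345 = $5,773.59
Difference = |$674.27 − $5,773.59| = $5,099.33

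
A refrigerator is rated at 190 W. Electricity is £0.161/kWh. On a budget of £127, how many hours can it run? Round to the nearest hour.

Energy budget = £127 / £0.161 per kWh = 788.8 kWh = 788,820 Wh
Runtime = 788,820 Wh / 190 W = 4,152 h

4152 h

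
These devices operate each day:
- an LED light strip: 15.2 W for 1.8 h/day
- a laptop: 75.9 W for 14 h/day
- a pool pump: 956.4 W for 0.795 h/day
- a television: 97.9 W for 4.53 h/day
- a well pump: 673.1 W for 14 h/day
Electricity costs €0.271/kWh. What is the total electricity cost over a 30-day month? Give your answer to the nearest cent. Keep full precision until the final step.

€95.26

LED light strip: 15.2 W × 1.8 h × 30 d = 821 Wh = 0.8208 kWh
laptop: 75.9 W × 14 h × 30 d = 31,878 Wh = 31.88 kWh
pool pump: 956.4 W × 0.795 h × 30 d = 22,810 Wh = 22.81 kWh
television: 97.9 W × 4.53 h × 30 d = 13,305 Wh = 13.3 kWh
well pump: 673.1 W × 14 h × 30 d = 282,702 Wh = 282.7 kWh
Total energy = 0.8208 + 31.88 + 22.81 + 13.3 + 282.7 = 351.5 kWh
Cost = 351.5 kWh × €0.271 = €95.26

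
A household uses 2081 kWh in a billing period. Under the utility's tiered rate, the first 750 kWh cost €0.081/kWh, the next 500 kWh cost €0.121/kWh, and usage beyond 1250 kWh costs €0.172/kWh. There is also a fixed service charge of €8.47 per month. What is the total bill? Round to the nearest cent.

First 750 kWh × €0.081 = €60.75
Next 500 kWh × €0.121 = €60.50
Remaining 831 kWh × €0.172 = €142.93
Energy charge = €264.18; + service €8.47 = €272.65

€272.65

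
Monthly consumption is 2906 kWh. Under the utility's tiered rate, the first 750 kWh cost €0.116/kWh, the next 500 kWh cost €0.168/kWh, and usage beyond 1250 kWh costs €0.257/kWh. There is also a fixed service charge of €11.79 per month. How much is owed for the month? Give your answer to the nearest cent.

First 750 kWh × €0.116 = €87.00
Next 500 kWh × €0.168 = €84.00
Remaining 1656 kWh × €0.257 = €425.59
Energy charge = €596.59; + service €11.79 = €608.38

€608.38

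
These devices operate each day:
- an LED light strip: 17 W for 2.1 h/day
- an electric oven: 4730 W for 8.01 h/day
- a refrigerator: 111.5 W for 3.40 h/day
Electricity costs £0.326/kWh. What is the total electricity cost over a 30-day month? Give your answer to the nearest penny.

LED light strip: 17 W × 2.1 h × 30 d = 1,071 Wh = 1.071 kWh
electric oven: 4730 W × 8.01 h × 30 d = 1,136,619 Wh = 1,137 kWh
refrigerator: 111.5 W × 3.40 h × 30 d = 11,373 Wh = 11.37 kWh
Total energy = 1.071 + 1,137 + 11.37 = 1,149 kWh
Cost = 1,149 kWh × £0.326 = £374.59

£374.59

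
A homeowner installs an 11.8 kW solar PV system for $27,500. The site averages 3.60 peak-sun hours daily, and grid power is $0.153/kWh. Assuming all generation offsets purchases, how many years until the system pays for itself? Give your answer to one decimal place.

Daily generation = 11.8 kW × 3.60 h = 42.48 kWh
Annual generation = 42.48 × 365 = 15505 kWh
Annual savings = 15505 × $0.153 = $2,372.30
Payback = $27,500 / $2,372.30 = 11.6 years

11.6 years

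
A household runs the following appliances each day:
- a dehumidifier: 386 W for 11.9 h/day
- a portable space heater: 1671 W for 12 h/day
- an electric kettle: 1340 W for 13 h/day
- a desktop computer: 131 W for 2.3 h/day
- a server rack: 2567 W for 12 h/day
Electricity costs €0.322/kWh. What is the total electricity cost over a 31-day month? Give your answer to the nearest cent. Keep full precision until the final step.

dehumidifier: 386 W × 11.9 h × 31 d = 142,395 Wh = 142.4 kWh
portable space heater: 1671 W × 12 h × 31 d = 621,612 Wh = 621.6 kWh
electric kettle: 1340 W × 13 h × 31 d = 540,020 Wh = 540 kWh
desktop computer: 131 W × 2.3 h × 31 d = 9,340 Wh = 9.34 kWh
server rack: 2567 W × 12 h × 31 d = 954,924 Wh = 954.9 kWh
Total energy = 142.4 + 621.6 + 540 + 9.34 + 954.9 = 2,268 kWh
Cost = 2,268 kWh × €0.322 = €730.39

€730.39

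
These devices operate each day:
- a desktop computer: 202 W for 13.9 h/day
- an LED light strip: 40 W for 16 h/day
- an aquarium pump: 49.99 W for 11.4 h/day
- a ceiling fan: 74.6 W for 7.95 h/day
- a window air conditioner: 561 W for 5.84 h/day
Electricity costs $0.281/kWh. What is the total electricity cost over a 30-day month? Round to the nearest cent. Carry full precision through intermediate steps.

$66.49

desktop computer: 202 W × 13.9 h × 30 d = 84,234 Wh = 84.23 kWh
LED light strip: 40 W × 16 h × 30 d = 19,200 Wh = 19.2 kWh
aquarium pump: 49.99 W × 11.4 h × 30 d = 17,097 Wh = 17.1 kWh
ceiling fan: 74.6 W × 7.95 h × 30 d = 17,792 Wh = 17.79 kWh
window air conditioner: 561 W × 5.84 h × 30 d = 98,287 Wh = 98.29 kWh
Total energy = 84.23 + 19.2 + 17.1 + 17.79 + 98.29 = 236.6 kWh
Cost = 236.6 kWh × $0.281 = $66.49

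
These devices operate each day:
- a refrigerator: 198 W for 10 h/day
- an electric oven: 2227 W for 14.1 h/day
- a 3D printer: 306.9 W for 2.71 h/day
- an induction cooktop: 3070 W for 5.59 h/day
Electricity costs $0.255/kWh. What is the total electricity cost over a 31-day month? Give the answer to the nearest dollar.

$406

refrigerator: 198 W × 10 h × 31 d = 61,380 Wh = 61.38 kWh
electric oven: 2227 W × 14.1 h × 31 d = 973,422 Wh = 973.4 kWh
3D printer: 306.9 W × 2.71 h × 31 d = 25,783 Wh = 25.78 kWh
induction cooktop: 3070 W × 5.59 h × 31 d = 532,000 Wh = 532 kWh
Total energy = 61.38 + 973.4 + 25.78 + 532 = 1,593 kWh
Cost = 1,593 kWh × $0.255 = $406.11 ≈ $406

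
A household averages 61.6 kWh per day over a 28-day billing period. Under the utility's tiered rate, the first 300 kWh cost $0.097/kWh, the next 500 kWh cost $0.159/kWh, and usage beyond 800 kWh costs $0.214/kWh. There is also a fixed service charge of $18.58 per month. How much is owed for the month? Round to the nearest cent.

Usage = 61.6 kWh/day × 28 days = 1724.8 kWh
First 300 kWh × $0.097 = $29.10
Next 500 kWh × $0.159 = $79.50
Remaining 924.8 kWh × $0.214 = $197.91
Energy charge = $306.51; + service $18.58 = $325.09

$325.09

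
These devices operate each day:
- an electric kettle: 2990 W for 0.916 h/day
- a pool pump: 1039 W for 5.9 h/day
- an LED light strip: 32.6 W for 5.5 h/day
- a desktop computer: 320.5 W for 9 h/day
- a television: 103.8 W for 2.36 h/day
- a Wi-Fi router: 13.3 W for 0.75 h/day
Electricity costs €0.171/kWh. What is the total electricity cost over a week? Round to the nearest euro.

€15

electric kettle: 2990 W × 0.916 h × 7 d = 19,172 Wh = 19.17 kWh
pool pump: 1039 W × 5.9 h × 7 d = 42,911 Wh = 42.91 kWh
LED light strip: 32.6 W × 5.5 h × 7 d = 1,255 Wh = 1.255 kWh
desktop computer: 320.5 W × 9 h × 7 d = 20,192 Wh = 20.19 kWh
television: 103.8 W × 2.36 h × 7 d = 1,715 Wh = 1.715 kWh
Wi-Fi router: 13.3 W × 0.75 h × 7 d = 70 Wh = 0.06983 kWh
Total energy = 19.17 + 42.91 + 1.255 + 20.19 + 1.715 + 0.06983 = 85.31 kWh
Cost = 85.31 kWh × €0.171 = €14.59 ≈ €15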